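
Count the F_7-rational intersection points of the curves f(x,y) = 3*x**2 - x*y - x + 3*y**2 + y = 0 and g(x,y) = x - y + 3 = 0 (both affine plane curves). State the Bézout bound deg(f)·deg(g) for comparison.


Common zeros: ∅; count = 0; Bézout bound = 2.

deg(f) = 2, deg(g) = 1, so Bézout bound = 2.
Scan x ∈ F_7. For each x, list the y ∈ F_7 with f(x, y) ≡ 0 and those with g(x, y) ≡ 0 (mod 7); the common zeros in that column are the intersection.
  x = 0: f ≡ 0 at y ∈ {0, 2}; g ≡ 0 at y ∈ {3}; common: ∅.
  x = 1: f ≡ 0 at y ∈ {2, 5}; g ≡ 0 at y ∈ {4}; common: ∅.
  x = 2: f ≡ 0 at y ∈ {6}; g ≡ 0 at y ∈ {5}; common: ∅.
  x = 3: f ≡ 0 at y ∈ ∅; g ≡ 0 at y ∈ {6}; common: ∅.
  x = 4: f ≡ 0 at y ∈ ∅; g ≡ 0 at y ∈ {0}; common: ∅.
  x = 5: f ≡ 0 at y ∈ {0, 6}; g ≡ 0 at y ∈ {1}; common: ∅.
  x = 6: f ≡ 0 at y ∈ ∅; g ≡ 0 at y ∈ {2}; common: ∅.
Collecting: common zeros = ∅, so the count is 0.
Comparison with the Bézout bound: 0 ≤ 2 = deg(f)·deg(g), as expected for curves with no common component (the affine F_7-count falls short of the bound because intersections may lie at infinity, over extension fields, or carry multiplicity).


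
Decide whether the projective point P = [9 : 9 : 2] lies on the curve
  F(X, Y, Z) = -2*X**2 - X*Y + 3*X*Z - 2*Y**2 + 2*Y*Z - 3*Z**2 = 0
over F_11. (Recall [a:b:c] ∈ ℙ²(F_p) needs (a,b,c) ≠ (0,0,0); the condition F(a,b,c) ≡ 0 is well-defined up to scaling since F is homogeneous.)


F(9,9,2) ≡ 3 (mod 11); P is NOT on the curve.

Evaluate F(9, 9, 2) term-by-term (mod 11).
  -2*X**2 ↦ -2·81·1·1 = -162
  -X*Y ↦ -1·9·9·1 = -81
  3*X*Z ↦ 3·9·1·2 = 54
  -2*Y**2 ↦ -2·1·81·1 = -162
  2*Y*Z ↦ 2·1·9·2 = 36
  -3*Z**2 ↦ -3·1·1·4 = -12
Sum: F(9, 9, 2) = (-162) + (-81) + (54) + (-162) + (36) + (-12) = -327.
Reducing mod 11: -327 ≡ 3 (mod 11).
Since F(a, b, c) ≡ 3 ≠ 0 (mod 11), P does NOT lie on the curve.


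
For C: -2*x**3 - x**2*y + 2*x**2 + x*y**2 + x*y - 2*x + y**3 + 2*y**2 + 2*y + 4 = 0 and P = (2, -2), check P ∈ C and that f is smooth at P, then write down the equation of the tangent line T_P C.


Tangent line at P: -8*x - 4*y + 8 = 0.

Step 1: f(2, -2) = 0, so P lies on C.
Step 2: partial derivatives
  f_x(x, y) = -6*x**2 - 2*x*y + 4*x + y**2 + y - 2, f_y(x, y) = -x**2 + 2*x*y + x + 3*y**2 + 4*y + 2.
  f_x(P) = -8, f_y(P) = -4 (gradient nonzero, so P is smooth).
Step 3: tangent line at P: -8·(x − 2) + -4·(y − -2) = 0.
Expanding: -8*x - 4*y + 8 = 0.


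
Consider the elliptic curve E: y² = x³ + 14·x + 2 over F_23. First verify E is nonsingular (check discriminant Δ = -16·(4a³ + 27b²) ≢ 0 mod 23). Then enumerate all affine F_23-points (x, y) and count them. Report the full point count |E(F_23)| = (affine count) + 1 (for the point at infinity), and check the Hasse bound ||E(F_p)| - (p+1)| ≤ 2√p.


Affine points = {(0, 5), (0, 18), (3, 5), (3, 18), (5, 6), (5, 17), (6, 7), (6, 16), (7, 11), (7, 12), (9, 11), (9, 12), (12, 9), (12, 14), (13, 9), (13, 14), (17, 1), (17, 22), (20, 5), (20, 18), (21, 9), (21, 14)}; affine count = 22; |E(F_23)| = 23.

Discriminant check: Δ ∝ 4a³ + 27b² = 4·14³ + 27·2² = 4·2744 + 27·4 ≡ 21 (mod 23). Nonzero ⇒ E is nonsingular.
For each x ∈ F_23, compute rhs = x³ + 14·x + 2 mod 23, then count y ∈ F_23 with y² ≡ rhs.
  x = 0: rhs = 2, matching y values: 5, 18 (2 points).
  x = 1: rhs = 17, matching y values: none (0 points).
  x = 2: rhs = 15, matching y values: none (0 points).
  x = 3: rhs = 2, matching y values: 5, 18 (2 points).
  x = 4: rhs = 7, matching y values: none (0 points).
  x = 5: rhs = 13, matching y values: 6, 17 (2 points).
  x = 6: rhs = 3, matching y values: 7, 16 (2 points).
  x = 7: rhs = 6, matching y values: 11, 12 (2 points).
  x = 8: rhs = 5, matching y values: none (0 points).
  x = 9: rhs = 6, matching y values: 11, 12 (2 points).
  x = 10: rhs = 15, matching y values: none (0 points).
  x = 11: rhs = 15, matching y values: none (0 points).
  x = 12: rhs = 12, matching y values: 9, 14 (2 points).
  x = 13: rhs = 12, matching y values: 9, 14 (2 points).
  x = 14: rhs = 21, matching y values: none (0 points).
  x = 15: rhs = 22, matching y values: none (0 points).
  x = 16: rhs = 21, matching y values: none (0 points).
  x = 17: rhs = 1, matching y values: 1, 22 (2 points).
  x = 18: rhs = 14, matching y values: none (0 points).
  x = 19: rhs = 20, matching y values: none (0 points).
  x = 20: rhs = 2, matching y values: 5, 18 (2 points).
  x = 21: rhs = 12, matching y values: 9, 14 (2 points).
  x = 22: rhs = 10, matching y values: none (0 points).
Total affine count: 22.
Full point count |E(F_23)| = 22 + 1 = 23.
Hasse bound: |23 − (23+1)| = |-1| = 1 ≤ 2√23 ≈ 9.5917 ✓.


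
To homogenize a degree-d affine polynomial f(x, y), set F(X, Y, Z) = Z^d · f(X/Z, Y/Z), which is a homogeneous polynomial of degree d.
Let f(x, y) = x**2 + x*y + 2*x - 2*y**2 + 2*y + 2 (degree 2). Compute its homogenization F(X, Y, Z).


F(X, Y, Z) = X**2 + X*Y + 2*X*Z - 2*Y**2 + 2*Y*Z + 2*Z**2

deg(f) = 2.
Substitute x = X/Z, y = Y/Z into f, then multiply by Z^2.
  monomial 1·x^2·y^0 ↦ 1·X^2·Y^0·Z^0.
  monomial 1·x^1·y^1 ↦ 1·X^1·Y^1·Z^0.
  monomial 2·x^1·y^0 ↦ 2·X^1·Y^0·Z^1.
  monomial -2·x^0·y^2 ↦ -2·X^0·Y^2·Z^0.
  monomial 2·x^0·y^1 ↦ 2·X^0·Y^1·Z^1.
  monomial 2·x^0·y^0 ↦ 2·X^0·Y^0·Z^2.
Collecting: F(X, Y, Z) = X**2 + X*Y + 2*X*Z - 2*Y**2 + 2*Y*Z + 2*Z**2.


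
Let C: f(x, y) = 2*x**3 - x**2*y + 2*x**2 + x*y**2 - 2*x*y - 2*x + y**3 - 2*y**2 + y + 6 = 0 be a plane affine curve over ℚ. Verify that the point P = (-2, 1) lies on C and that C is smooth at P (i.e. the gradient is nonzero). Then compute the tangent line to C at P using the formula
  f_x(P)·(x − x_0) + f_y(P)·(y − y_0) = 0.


Tangent line at P: 17*x - 4*y + 38 = 0.

Step 1: f(-2, 1) = 0, so P lies on C.
Step 2: partial derivatives
  f_x(x, y) = 6*x**2 - 2*x*y + 4*x + y**2 - 2*y - 2, f_y(x, y) = -x**2 + 2*x*y - 2*x + 3*y**2 - 4*y + 1.
  f_x(P) = 17, f_y(P) = -4 (gradient nonzero, so P is smooth).
Step 3: tangent line at P: 17·(x − -2) + -4·(y − 1) = 0.
Expanding: 17*x - 4*y + 38 = 0.


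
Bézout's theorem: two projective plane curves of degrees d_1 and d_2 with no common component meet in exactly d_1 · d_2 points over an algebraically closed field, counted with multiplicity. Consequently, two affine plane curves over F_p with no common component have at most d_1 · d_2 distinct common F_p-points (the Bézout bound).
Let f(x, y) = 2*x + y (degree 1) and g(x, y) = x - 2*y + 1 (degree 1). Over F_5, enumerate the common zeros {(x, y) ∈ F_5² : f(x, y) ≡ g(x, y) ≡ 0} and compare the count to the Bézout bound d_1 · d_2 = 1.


Common zeros: ∅; count = 0; Bézout bound = 1.

deg(f) = 1, deg(g) = 1, so Bézout bound = 1.
Scan x ∈ F_5. For each x, list the y ∈ F_5 with f(x, y) ≡ 0 and those with g(x, y) ≡ 0 (mod 5); the common zeros in that column are the intersection.
  x = 0: f ≡ 0 at y ∈ {0}; g ≡ 0 at y ∈ {3}; common: ∅.
  x = 1: f ≡ 0 at y ∈ {3}; g ≡ 0 at y ∈ {1}; common: ∅.
  x = 2: f ≡ 0 at y ∈ {1}; g ≡ 0 at y ∈ {4}; common: ∅.
  x = 3: f ≡ 0 at y ∈ {4}; g ≡ 0 at y ∈ {2}; common: ∅.
  x = 4: f ≡ 0 at y ∈ {2}; g ≡ 0 at y ∈ {0}; common: ∅.
Collecting: common zeros = ∅, so the count is 0.
Comparison with the Bézout bound: 0 ≤ 1 = deg(f)·deg(g), as expected for curves with no common component (the affine F_5-count falls short of the bound because intersections may lie at infinity, over extension fields, or carry multiplicity).


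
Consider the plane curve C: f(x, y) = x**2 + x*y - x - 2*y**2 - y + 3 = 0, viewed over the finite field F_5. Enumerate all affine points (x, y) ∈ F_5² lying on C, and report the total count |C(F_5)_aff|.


Affine F_5-points: {(0, 1), (1, 2), (1, 3), (2, 0), (2, 3), (3, 2), (3, 4), (4, 0), (4, 4)}; count = 9.

For each of the 25 pairs (x, y) ∈ F_5², evaluate f(x, y) mod 5. Record the zeros.
  x = 0: [0↦3, 1↦0, 2↦3, 3↦2, 4↦2]  zeros at y ∈ {1}
  x = 1: [0↦3, 1↦1, 2↦0, 3↦0, 4↦1]  zeros at y ∈ {2, 3}
  x = 2: [0↦0, 1↦4, 2↦4, 3↦0, 4↦2]  zeros at y ∈ {0, 3}
  x = 3: [0↦4, 1↦4, 2↦0, 3↦2, 4↦0]  zeros at y ∈ {2, 4}
  x = 4: [0↦0, 1↦1, 2↦3, 3↦1, 4↦0]  zeros at y ∈ {0, 4}
Collecting zeros: affine points = {(0, 1), (1, 2), (1, 3), (2, 0), (2, 3), (3, 2), (3, 4), (4, 0), (4, 4)}.
Total count |C(F_5)_aff| = 9.


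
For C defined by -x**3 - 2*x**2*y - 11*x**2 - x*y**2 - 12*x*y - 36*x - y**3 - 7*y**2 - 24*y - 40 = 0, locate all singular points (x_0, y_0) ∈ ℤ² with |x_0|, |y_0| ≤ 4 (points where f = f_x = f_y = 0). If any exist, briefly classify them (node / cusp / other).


Singular points: {(-2, -2)}; classification: node.

Compute partial derivatives:
  f_x = -3*x**2 - 4*x*y - 22*x - y**2 - 12*y - 36.
  f_y = -2*x**2 - 2*x*y - 12*x - 3*y**2 - 14*y - 24.
Scan x_0 ∈ {−4, ..., 4}. For each x_0, f_y(x_0, y) is a polynomial in y; find its integer roots y ∈ {−4, ..., 4}, then test f_x and f at those candidates.
  x = -4: f_y(-4, y) = -3*y**2 - 6*y - 8; no integer root y with |y| ≤ 4.
  x = -3: f_y(-3, y) = -3*y**2 - 8*y - 6; no integer root y with |y| ≤ 4.
  x = -2: f_y(-2, y) = -3*y**2 - 10*y - 8; vanishes at y ∈ {-2}. (-2, -2): f_x = 0, f = 0 — SINGULAR.
  x = -1: f_y(-1, y) = -3*y**2 - 12*y - 14; no integer root y with |y| ≤ 4.
  x = 0: f_y(0, y) = -3*y**2 - 14*y - 24; no integer root y with |y| ≤ 4.
  x = 1: f_y(1, y) = -3*y**2 - 16*y - 38; no integer root y with |y| ≤ 4.
  x = 2: f_y(2, y) = -3*y**2 - 18*y - 56; no integer root y with |y| ≤ 4.
  x = 3: f_y(3, y) = -3*y**2 - 20*y - 78; no integer root y with |y| ≤ 4.
  x = 4: f_y(4, y) = -3*y**2 - 22*y - 104; no integer root y with |y| ≤ 4.
Only singular point on the grid: (-2, -2).
Classify: substitute x = -2 + u, y = -2 + v and expand: f = -u**3 - 2*u**2*v - u**2 - u*v**2 - v**3 + v**2.
No constant or linear terms (consistent with a singular point). Quadratic part: -u**2 + v**2. Cubic part: -u**3 - 2*u**2*v - u*v**2 - v**3.
The quadratic part v**2 - u**2 = (v − u)(v + u) splits into two distinct linear factors, so there are two distinct tangent lines y − -2 = ±(x − -2) — this is a node (ordinary double point).
Classification: node.


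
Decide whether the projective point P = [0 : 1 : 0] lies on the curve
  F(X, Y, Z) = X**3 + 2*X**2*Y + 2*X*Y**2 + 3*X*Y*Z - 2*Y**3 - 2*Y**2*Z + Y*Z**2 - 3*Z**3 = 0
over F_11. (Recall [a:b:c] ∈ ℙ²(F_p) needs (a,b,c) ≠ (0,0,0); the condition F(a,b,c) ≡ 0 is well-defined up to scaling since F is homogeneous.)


F(0,1,0) ≡ 9 (mod 11); P is NOT on the curve.

Evaluate F(0, 1, 0) term-by-term (mod 11).
  X**3 ↦ 1·0·1·1 = 0
  2*X**2*Y ↦ 2·0·1·1 = 0
  2*X*Y**2 ↦ 2·0·1·1 = 0
  3*X*Y*Z ↦ 3·0·1·0 = 0
  -2*Y**3 ↦ -2·1·1·1 = -2
  -2*Y**2*Z ↦ -2·1·1·0 = 0
  Y*Z**2 ↦ 1·1·1·0 = 0
  -3*Z**3 ↦ -3·1·1·0 = 0
Sum: F(0, 1, 0) = (0) + (0) + (0) + (0) + (-2) + (0) + (0) + (0) = -2.
Reducing mod 11: -2 ≡ 9 (mod 11).
Since F(a, b, c) ≡ 9 ≠ 0 (mod 11), P does NOT lie on the curve.


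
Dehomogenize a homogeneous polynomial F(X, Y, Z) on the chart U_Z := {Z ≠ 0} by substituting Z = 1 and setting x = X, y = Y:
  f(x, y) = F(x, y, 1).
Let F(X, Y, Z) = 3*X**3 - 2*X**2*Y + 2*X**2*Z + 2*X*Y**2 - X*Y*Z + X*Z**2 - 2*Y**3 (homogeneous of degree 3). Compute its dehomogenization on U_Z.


f(x, y) = 3*x**3 - 2*x**2*y + 2*x**2 + 2*x*y**2 - x*y + x - 2*y**3

On U_Z we set Z = 1. Each monomial c·X^i·Y^j·Z^k in F becomes c·x^i·y^j·1^k = c·x^i·y^j.
Substituting Z = 1: F(X, Y, 1) = 3*x**3 - 2*x**2*y + 2*x**2 + 2*x*y**2 - x*y + x - 2*y**3.
Note: deg(f) ≤ deg(F) = 3; strict inequality happens when F is divisible by Z (lost terms).


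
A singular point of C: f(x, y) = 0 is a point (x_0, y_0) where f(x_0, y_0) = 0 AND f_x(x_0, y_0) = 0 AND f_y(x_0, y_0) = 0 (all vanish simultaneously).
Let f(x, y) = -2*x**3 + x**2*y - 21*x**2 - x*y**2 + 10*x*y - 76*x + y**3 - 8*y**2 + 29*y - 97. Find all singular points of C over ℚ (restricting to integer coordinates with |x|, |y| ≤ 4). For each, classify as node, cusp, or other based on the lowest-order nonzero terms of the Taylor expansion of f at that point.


Singular points: {(-3, 2)}; classification: node.

Compute partial derivatives:
  f_x = -6*x**2 + 2*x*y - 42*x - y**2 + 10*y - 76.
  f_y = x**2 - 2*x*y + 10*x + 3*y**2 - 16*y + 29.
Scan x_0 ∈ {−4, ..., 4}. For each x_0, f_y(x_0, y) is a polynomial in y; find its integer roots y ∈ {−4, ..., 4}, then test f_x and f at those candidates.
  x = -4: f_y(-4, y) = 3*y**2 - 8*y + 5; vanishes at y ∈ {1}. (-4, 1): f_x = -3 ≠ 0.
  x = -3: f_y(-3, y) = 3*y**2 - 10*y + 8; vanishes at y ∈ {2}. (-3, 2): f_x = 0, f = 0 — SINGULAR.
  x = -2: f_y(-2, y) = 3*y**2 - 12*y + 13; no integer root y with |y| ≤ 4.
  x = -1: f_y(-1, y) = 3*y**2 - 14*y + 20; no integer root y with |y| ≤ 4.
  x = 0: f_y(0, y) = 3*y**2 - 16*y + 29; no integer root y with |y| ≤ 4.
  x = 1: f_y(1, y) = 3*y**2 - 18*y + 40; no integer root y with |y| ≤ 4.
  x = 2: f_y(2, y) = 3*y**2 - 20*y + 53; no integer root y with |y| ≤ 4.
  x = 3: f_y(3, y) = 3*y**2 - 22*y + 68; no integer root y with |y| ≤ 4.
  x = 4: f_y(4, y) = 3*y**2 - 24*y + 85; no integer root y with |y| ≤ 4.
Only singular point on the grid: (-3, 2).
Classify: substitute x = -3 + u, y = 2 + v and expand: f = -2*u**3 + u**2*v - u**2 - u*v**2 + v**3 + v**2.
No constant or linear terms (consistent with a singular point). Quadratic part: -u**2 + v**2. Cubic part: -2*u**3 + u**2*v - u*v**2 + v**3.
The quadratic part v**2 - u**2 = (v − u)(v + u) splits into two distinct linear factors, so there are two distinct tangent lines y − 2 = ±(x − -3) — this is a node (ordinary double point).
Classification: node.


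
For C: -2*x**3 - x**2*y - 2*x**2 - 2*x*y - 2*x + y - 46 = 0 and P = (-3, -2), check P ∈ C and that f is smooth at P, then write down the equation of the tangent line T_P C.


Tangent line at P: -52*x - 2*y - 160 = 0.

Step 1: f(-3, -2) = 0, so P lies on C.
Step 2: partial derivatives
  f_x(x, y) = -6*x**2 - 2*x*y - 4*x - 2*y - 2, f_y(x, y) = -x**2 - 2*x + 1.
  f_x(P) = -52, f_y(P) = -2 (gradient nonzero, so P is smooth).
Step 3: tangent line at P: -52·(x − -3) + -2·(y − -2) = 0.
Expanding: -52*x - 2*y - 160 = 0.


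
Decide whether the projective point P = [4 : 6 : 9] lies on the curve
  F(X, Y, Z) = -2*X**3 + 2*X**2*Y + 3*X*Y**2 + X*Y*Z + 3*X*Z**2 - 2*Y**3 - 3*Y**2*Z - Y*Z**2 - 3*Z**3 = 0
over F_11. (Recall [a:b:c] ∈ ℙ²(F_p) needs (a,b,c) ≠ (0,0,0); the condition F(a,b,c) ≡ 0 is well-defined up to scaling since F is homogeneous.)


F(4,6,9) ≡ 5 (mod 11); P is NOT on the curve.

Evaluate F(4, 6, 9) term-by-term (mod 11).
  -2*X**3 ↦ -2·64·1·1 = -128
  2*X**2*Y ↦ 2·16·6·1 = 192
  3*X*Y**2 ↦ 3·4·36·1 = 432
  X*Y*Z ↦ 1·4·6·9 = 216
  3*X*Z**2 ↦ 3·4·1·81 = 972
  -2*Y**3 ↦ -2·1·216·1 = -432
  -3*Y**2*Z ↦ -3·1·36·9 = -972
  -Y*Z**2 ↦ -1·1·6·81 = -486
  -3*Z**3 ↦ -3·1·1·729 = -2187
Sum: F(4, 6, 9) = (-128) + (192) + (432) + (216) + (972) + (-432) + (-972) + (-486) + (-2187) = -2393.
Reducing mod 11: -2393 ≡ 5 (mod 11).
Since F(a, b, c) ≡ 5 ≠ 0 (mod 11), P does NOT lie on the curve.


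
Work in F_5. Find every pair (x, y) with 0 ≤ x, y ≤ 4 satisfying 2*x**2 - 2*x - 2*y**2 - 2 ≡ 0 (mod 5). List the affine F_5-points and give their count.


Affine F_5-points: {(0, 2), (0, 3), (1, 2), (1, 3), (2, 1), (2, 4), (3, 0), (4, 1), (4, 4)}; count = 9.

For each of the 25 pairs (x, y) ∈ F_5², evaluate f(x, y) mod 5. Record the zeros.
  x = 0: [0↦3, 1↦1, 2↦0, 3↦0, 4↦1]  zeros at y ∈ {2, 3}
  x = 1: [0↦3, 1↦1, 2↦0, 3↦0, 4↦1]  zeros at y ∈ {2, 3}
  x = 2: [0↦2, 1↦0, 2↦4, 3↦4, 4↦0]  zeros at y ∈ {1, 4}
  x = 3: [0↦0, 1↦3, 2↦2, 3↦2, 4↦3]  zeros at y ∈ {0}
  x = 4: [0↦2, 1↦0, 2↦4, 3↦4, 4↦0]  zeros at y ∈ {1, 4}
Collecting zeros: affine points = {(0, 2), (0, 3), (1, 2), (1, 3), (2, 1), (2, 4), (3, 0), (4, 1), (4, 4)}.
Total count |C(F_5)_aff| = 9.


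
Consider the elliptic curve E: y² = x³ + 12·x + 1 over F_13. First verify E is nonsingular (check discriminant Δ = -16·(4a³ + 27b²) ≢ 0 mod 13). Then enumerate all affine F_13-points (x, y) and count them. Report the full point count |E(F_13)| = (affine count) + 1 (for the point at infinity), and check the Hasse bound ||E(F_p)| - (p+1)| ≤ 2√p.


Affine points = {(0, 1), (0, 12), (1, 1), (1, 12), (3, 5), (3, 8), (4, 3), (4, 10), (5, 2), (5, 11), (6, 4), (6, 9), (7, 5), (7, 8), (10, 4), (10, 9), (12, 1), (12, 12)}; affine count = 18; |E(F_13)| = 19.

Discriminant check: Δ ∝ 4a³ + 27b² = 4·12³ + 27·1² = 4·1728 + 27·1 ≡ 10 (mod 13). Nonzero ⇒ E is nonsingular.
For each x ∈ F_13, compute rhs = x³ + 12·x + 1 mod 13, then count y ∈ F_13 with y² ≡ rhs.
  x = 0: rhs = 1, matching y values: 1, 12 (2 points).
  x = 1: rhs = 1, matching y values: 1, 12 (2 points).
  x = 2: rhs = 7, matching y values: none (0 points).
  x = 3: rhs = 12, matching y values: 5, 8 (2 points).
  x = 4: rhs = 9, matching y values: 3, 10 (2 points).
  x = 5: rhs = 4, matching y values: 2, 11 (2 points).
  x = 6: rhs = 3, matching y values: 4, 9 (2 points).
  x = 7: rhs = 12, matching y values: 5, 8 (2 points).
  x = 8: rhs = 11, matching y values: none (0 points).
  x = 9: rhs = 6, matching y values: none (0 points).
  x = 10: rhs = 3, matching y values: 4, 9 (2 points).
  x = 11: rhs = 8, matching y values: none (0 points).
  x = 12: rhs = 1, matching y values: 1, 12 (2 points).
Total affine count: 18.
Full point count |E(F_13)| = 18 + 1 = 19.
Hasse bound: |19 − (13+1)| = |5| = 5 ≤ 2√13 ≈ 7.2111 ✓.


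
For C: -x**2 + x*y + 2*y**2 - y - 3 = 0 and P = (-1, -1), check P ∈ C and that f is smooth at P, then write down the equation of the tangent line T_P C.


Tangent line at P: x - 6*y - 5 = 0.

Step 1: f(-1, -1) = 0, so P lies on C.
Step 2: partial derivatives
  f_x(x, y) = -2*x + y, f_y(x, y) = x + 4*y - 1.
  f_x(P) = 1, f_y(P) = -6 (gradient nonzero, so P is smooth).
Step 3: tangent line at P: 1·(x − -1) + -6·(y − -1) = 0.
Expanding: x - 6*y - 5 = 0.


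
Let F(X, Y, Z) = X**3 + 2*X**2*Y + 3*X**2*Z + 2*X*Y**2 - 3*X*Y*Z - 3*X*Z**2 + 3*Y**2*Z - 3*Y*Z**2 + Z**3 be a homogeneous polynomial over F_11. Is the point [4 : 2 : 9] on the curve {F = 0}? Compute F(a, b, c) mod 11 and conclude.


F(4,2,9) ≡ 8 (mod 11); P is NOT on the curve.

Evaluate F(4, 2, 9) term-by-term (mod 11).
  X**3 ↦ 1·64·1·1 = 64
  2*X**2*Y ↦ 2·16·2·1 = 64
  3*X**2*Z ↦ 3·16·1·9 = 432
  2*X*Y**2 ↦ 2·4·4·1 = 32
  -3*X*Y*Z ↦ -3·4·2·9 = -216
  -3*X*Z**2 ↦ -3·4·1·81 = -972
  3*Y**2*Z ↦ 3·1·4·9 = 108
  -3*Y*Z**2 ↦ -3·1·2·81 = -486
  Z**3 ↦ 1·1·1·729 = 729
Sum: F(4, 2, 9) = (64) + (64) + (432) + (32) + (-216) + (-972) + (108) + (-486) + (729) = -245.
Reducing mod 11: -245 ≡ 8 (mod 11).
Since F(a, b, c) ≡ 8 ≠ 0 (mod 11), P does NOT lie on the curve.


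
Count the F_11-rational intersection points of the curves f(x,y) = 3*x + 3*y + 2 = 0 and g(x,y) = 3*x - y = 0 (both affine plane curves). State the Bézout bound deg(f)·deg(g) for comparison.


Common zeros: {(9, 5)}; count = 1; Bézout bound = 1.

deg(f) = 1, deg(g) = 1, so Bézout bound = 1.
Scan x ∈ F_11. For each x, list the y ∈ F_11 with f(x, y) ≡ 0 and those with g(x, y) ≡ 0 (mod 11); the common zeros in that column are the intersection.
  x = 0: f ≡ 0 at y ∈ {3}; g ≡ 0 at y ∈ {0}; common: ∅.
  x = 1: f ≡ 0 at y ∈ {2}; g ≡ 0 at y ∈ {3}; common: ∅.
  x = 2: f ≡ 0 at y ∈ {1}; g ≡ 0 at y ∈ {6}; common: ∅.
  x = 3: f ≡ 0 at y ∈ {0}; g ≡ 0 at y ∈ {9}; common: ∅.
  x = 4: f ≡ 0 at y ∈ {10}; g ≡ 0 at y ∈ {1}; common: ∅.
  x = 5: f ≡ 0 at y ∈ {9}; g ≡ 0 at y ∈ {4}; common: ∅.
  x = 6: f ≡ 0 at y ∈ {8}; g ≡ 0 at y ∈ {7}; common: ∅.
  x = 7: f ≡ 0 at y ∈ {7}; g ≡ 0 at y ∈ {10}; common: ∅.
  x = 8: f ≡ 0 at y ∈ {6}; g ≡ 0 at y ∈ {2}; common: ∅.
  x = 9: f ≡ 0 at y ∈ {5}; g ≡ 0 at y ∈ {5}; common: {5}.
  x = 10: f ≡ 0 at y ∈ {4}; g ≡ 0 at y ∈ {8}; common: ∅.
Collecting: common zeros = {(9, 5)}, so the count is 1.
Comparison with the Bézout bound: 1 ≤ 1 = deg(f)·deg(g), as expected for curves with no common component (the bound is attained).


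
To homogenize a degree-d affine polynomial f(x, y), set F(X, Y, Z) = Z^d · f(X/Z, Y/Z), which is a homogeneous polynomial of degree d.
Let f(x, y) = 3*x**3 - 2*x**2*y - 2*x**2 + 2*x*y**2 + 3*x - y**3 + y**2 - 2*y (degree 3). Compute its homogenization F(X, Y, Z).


F(X, Y, Z) = 3*X**3 - 2*X**2*Y - 2*X**2*Z + 2*X*Y**2 + 3*X*Z**2 - Y**3 + Y**2*Z - 2*Y*Z**2

deg(f) = 3.
Substitute x = X/Z, y = Y/Z into f, then multiply by Z^3.
  monomial 3·x^3·y^0 ↦ 3·X^3·Y^0·Z^0.
  monomial -2·x^2·y^1 ↦ -2·X^2·Y^1·Z^0.
  monomial -2·x^2·y^0 ↦ -2·X^2·Y^0·Z^1.
  monomial 2·x^1·y^2 ↦ 2·X^1·Y^2·Z^0.
  monomial 3·x^1·y^0 ↦ 3·X^1·Y^0·Z^2.
  monomial -1·x^0·y^3 ↦ -1·X^0·Y^3·Z^0.
  monomial 1·x^0·y^2 ↦ 1·X^0·Y^2·Z^1.
  monomial -2·x^0·y^1 ↦ -2·X^0·Y^1·Z^2.
Collecting: F(X, Y, Z) = 3*X**3 - 2*X**2*Y - 2*X**2*Z + 2*X*Y**2 + 3*X*Z**2 - Y**3 + Y**2*Z - 2*Y*Z**2.


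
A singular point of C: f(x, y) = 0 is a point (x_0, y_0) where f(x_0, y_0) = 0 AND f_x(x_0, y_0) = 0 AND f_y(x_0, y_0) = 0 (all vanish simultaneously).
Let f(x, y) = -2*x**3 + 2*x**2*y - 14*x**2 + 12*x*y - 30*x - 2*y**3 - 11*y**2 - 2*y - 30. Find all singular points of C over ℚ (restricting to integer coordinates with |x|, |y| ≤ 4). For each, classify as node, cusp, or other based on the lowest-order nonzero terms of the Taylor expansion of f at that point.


Singular points: {(-3, -2)}; classification: cusp.

Compute partial derivatives:
  f_x = -6*x**2 + 4*x*y - 28*x + 12*y - 30.
  f_y = 2*x**2 + 12*x - 6*y**2 - 22*y - 2.
Scan x_0 ∈ {−4, ..., 4}. For each x_0, f_y(x_0, y) is a polynomial in y; find its integer roots y ∈ {−4, ..., 4}, then test f_x and f at those candidates.
  x = -4: f_y(-4, y) = -6*y**2 - 22*y - 18; no integer root y with |y| ≤ 4.
  x = -3: f_y(-3, y) = -6*y**2 - 22*y - 20; vanishes at y ∈ {-2}. (-3, -2): f_x = 0, f = 0 — SINGULAR.
  x = -2: f_y(-2, y) = -6*y**2 - 22*y - 18; no integer root y with |y| ≤ 4.
  x = -1: f_y(-1, y) = -6*y**2 - 22*y - 12; vanishes at y ∈ {-3}. (-1, -3): f_x = -32 ≠ 0.
  x = 0: f_y(0, y) = -6*y**2 - 22*y - 2; no integer root y with |y| ≤ 4.
  x = 1: f_y(1, y) = -6*y**2 - 22*y + 12; no integer root y with |y| ≤ 4.
  x = 2: f_y(2, y) = -6*y**2 - 22*y + 30; no integer root y with |y| ≤ 4.
  x = 3: f_y(3, y) = -6*y**2 - 22*y + 52; no integer root y with |y| ≤ 4.
  x = 4: f_y(4, y) = -6*y**2 - 22*y + 78; no integer root y with |y| ≤ 4.
Only singular point on the grid: (-3, -2).
Classify: substitute x = -3 + u, y = -2 + v and expand: f = -2*u**3 + 2*u**2*v - 2*v**3 + v**2.
No constant or linear terms (consistent with a singular point). Quadratic part: v**2. Cubic part: -2*u**3 + 2*u**2*v - 2*v**3.
The quadratic part v**2 is a perfect square, so there is a single (double) tangent line v = 0, i.e. y = -2. Restricting the cubic part to that line (v = 0) leaves -2*u**3 ≠ 0, so f is not divisible by v and the branch is v² ≈ 2*u**3 to lowest order — this is a cusp.
Classification: cusp.


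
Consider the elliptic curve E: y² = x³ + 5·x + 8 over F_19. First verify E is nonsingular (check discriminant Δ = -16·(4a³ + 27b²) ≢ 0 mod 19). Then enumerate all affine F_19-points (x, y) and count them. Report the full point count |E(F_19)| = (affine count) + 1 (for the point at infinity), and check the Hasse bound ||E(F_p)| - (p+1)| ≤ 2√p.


Affine points = {(2, 8), (2, 11), (4, 4), (4, 15), (5, 5), (5, 14), (6, 8), (6, 11), (7, 5), (7, 14), (8, 3), (8, 16), (11, 8), (11, 11), (13, 3), (13, 16), (15, 0), (16, 2), (16, 17), (17, 3), (17, 16)}; affine count = 21; |E(F_19)| = 22.

Discriminant check: Δ ∝ 4a³ + 27b² = 4·5³ + 27·8² = 4·125 + 27·64 ≡ 5 (mod 19). Nonzero ⇒ E is nonsingular.
For each x ∈ F_19, compute rhs = x³ + 5·x + 8 mod 19, then count y ∈ F_19 with y² ≡ rhs.
  x = 0: rhs = 8, matching y values: none (0 points).
  x = 1: rhs = 14, matching y values: none (0 points).
  x = 2: rhs = 7, matching y values: 8, 11 (2 points).
  x = 3: rhs = 12, matching y values: none (0 points).
  x = 4: rhs = 16, matching y values: 4, 15 (2 points).
  x = 5: rhs = 6, matching y values: 5, 14 (2 points).
  x = 6: rhs = 7, matching y values: 8, 11 (2 points).
  x = 7: rhs = 6, matching y values: 5, 14 (2 points).
  x = 8: rhs = 9, matching y values: 3, 16 (2 points).
  x = 9: rhs = 3, matching y values: none (0 points).
  x = 10: rhs = 13, matching y values: none (0 points).
  x = 11: rhs = 7, matching y values: 8, 11 (2 points).
  x = 12: rhs = 10, matching y values: none (0 points).
  x = 13: rhs = 9, matching y values: 3, 16 (2 points).
  x = 14: rhs = 10, matching y values: none (0 points).
  x = 15: rhs = 0, matching y values: 0 (1 points).
  x = 16: rhs = 4, matching y values: 2, 17 (2 points).
  x = 17: rhs = 9, matching y values: 3, 16 (2 points).
  x = 18: rhs = 2, matching y values: none (0 points).
Total affine count: 21.
Full point count |E(F_19)| = 21 + 1 = 22.
Hasse bound: |22 − (19+1)| = |2| = 2 ≤ 2√19 ≈ 8.7178 ✓.


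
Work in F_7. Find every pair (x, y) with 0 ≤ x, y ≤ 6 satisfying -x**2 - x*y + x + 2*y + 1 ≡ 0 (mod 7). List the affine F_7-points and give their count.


Affine F_7-points: {(0, 3), (1, 6), (3, 2), (4, 5), (5, 3), (6, 5)}; count = 6.

For each of the 49 pairs (x, y) ∈ F_7², evaluate f(x, y) mod 7. Record the zeros.
  x = 0: [0↦1, 1↦3, 2↦5, 3↦0, 4↦2, 5↦4, 6↦6]  zeros at y ∈ {3}
  x = 1: [0↦1, 1↦2, 2↦3, 3↦4, 4↦5, 5↦6, 6↦0]  zeros at y ∈ {6}
  x = 2: [0↦6, 1↦6, 2↦6, 3↦6, 4↦6, 5↦6, 6↦6]  zeros at y ∈ ∅
  x = 3: [0↦2, 1↦1, 2↦0, 3↦6, 4↦5, 5↦4, 6↦3]  zeros at y ∈ {2}
  x = 4: [0↦3, 1↦1, 2↦6, 3↦4, 4↦2, 5↦0, 6↦5]  zeros at y ∈ {5}
  x = 5: [0↦2, 1↦6, 2↦3, 3↦0, 4↦4, 5↦1, 6↦5]  zeros at y ∈ {3}
  x = 6: [0↦6, 1↦2, 2↦5, 3↦1, 4↦4, 5↦0, 6↦3]  zeros at y ∈ {5}
Collecting zeros: affine points = {(0, 3), (1, 6), (3, 2), (4, 5), (5, 3), (6, 5)}.
Total count |C(F_7)_aff| = 6.


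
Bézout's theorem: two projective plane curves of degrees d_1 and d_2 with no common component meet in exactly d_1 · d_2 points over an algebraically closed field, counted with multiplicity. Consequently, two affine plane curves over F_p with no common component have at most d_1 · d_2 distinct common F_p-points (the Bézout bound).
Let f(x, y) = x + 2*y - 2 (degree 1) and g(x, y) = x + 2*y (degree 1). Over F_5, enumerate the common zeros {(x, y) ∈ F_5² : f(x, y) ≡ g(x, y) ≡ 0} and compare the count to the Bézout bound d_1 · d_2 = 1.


Common zeros: ∅; count = 0; Bézout bound = 1.

deg(f) = 1, deg(g) = 1, so Bézout bound = 1.
Scan x ∈ F_5. For each x, list the y ∈ F_5 with f(x, y) ≡ 0 and those with g(x, y) ≡ 0 (mod 5); the common zeros in that column are the intersection.
  x = 0: f ≡ 0 at y ∈ {1}; g ≡ 0 at y ∈ {0}; common: ∅.
  x = 1: f ≡ 0 at y ∈ {3}; g ≡ 0 at y ∈ {2}; common: ∅.
  x = 2: f ≡ 0 at y ∈ {0}; g ≡ 0 at y ∈ {4}; common: ∅.
  x = 3: f ≡ 0 at y ∈ {2}; g ≡ 0 at y ∈ {1}; common: ∅.
  x = 4: f ≡ 0 at y ∈ {4}; g ≡ 0 at y ∈ {3}; common: ∅.
Collecting: common zeros = ∅, so the count is 0.
Comparison with the Bézout bound: 0 ≤ 1 = deg(f)·deg(g), as expected for curves with no common component (the affine F_5-count falls short of the bound because intersections may lie at infinity, over extension fields, or carry multiplicity).


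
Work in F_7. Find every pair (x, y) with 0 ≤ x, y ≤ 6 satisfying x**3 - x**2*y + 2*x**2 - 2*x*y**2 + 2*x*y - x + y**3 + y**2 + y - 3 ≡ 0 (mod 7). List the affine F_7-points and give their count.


Affine F_7-points: {(0, 1), (1, 2), (2, 3), (3, 6), (6, 5)}; count = 5.

For each of the 49 pairs (x, y) ∈ F_7², evaluate f(x, y) mod 7. Record the zeros.
  x = 0: [0↦4, 1↦0, 2↦4, 3↦1, 4↦4, 5↦5, 6↦3]  zeros at y ∈ {1}
  x = 1: [0↦6, 1↦1, 2↦0, 3↦2, 4↦6, 5↦4, 6↦2]  zeros at y ∈ {2}
  x = 2: [0↦4, 1↦3, 2↦2, 3↦0, 4↦3, 5↦3, 6↦6]  zeros at y ∈ {3}
  x = 3: [0↦4, 1↦5, 2↦2, 3↦1, 4↦1, 5↦1, 6↦0]  zeros at y ∈ {6}
  x = 4: [0↦5, 1↦6, 2↦6, 3↦4, 4↦6, 5↦4, 6↦4]  zeros at y ∈ ∅
  x = 5: [0↦6, 1↦5, 2↦6, 3↦1, 4↦3, 5↦4, 6↦3]  zeros at y ∈ ∅
  x = 6: [0↦6, 1↦1, 2↦1, 3↦5, 4↦5, 5↦0, 6↦3]  zeros at y ∈ {5}
Collecting zeros: affine points = {(0, 1), (1, 2), (2, 3), (3, 6), (6, 5)}.
Total count |C(F_7)_aff| = 5.


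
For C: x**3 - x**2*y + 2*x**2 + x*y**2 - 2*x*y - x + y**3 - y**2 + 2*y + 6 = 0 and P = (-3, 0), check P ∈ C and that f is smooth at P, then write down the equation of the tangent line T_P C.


Tangent line at P: 14*x - y + 42 = 0.

Step 1: f(-3, 0) = 0, so P lies on C.
Step 2: partial derivatives
  f_x(x, y) = 3*x**2 - 2*x*y + 4*x + y**2 - 2*y - 1, f_y(x, y) = -x**2 + 2*x*y - 2*x + 3*y**2 - 2*y + 2.
  f_x(P) = 14, f_y(P) = -1 (gradient nonzero, so P is smooth).
Step 3: tangent line at P: 14·(x − -3) + -1·(y − 0) = 0.
Expanding: 14*x - y + 42 = 0.


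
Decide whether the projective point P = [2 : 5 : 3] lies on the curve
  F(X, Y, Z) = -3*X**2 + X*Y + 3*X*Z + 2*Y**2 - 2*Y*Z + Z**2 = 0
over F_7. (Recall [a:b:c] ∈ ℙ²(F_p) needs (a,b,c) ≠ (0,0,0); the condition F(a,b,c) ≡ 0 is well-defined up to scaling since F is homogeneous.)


F(2,5,3) ≡ 3 (mod 7); P is NOT on the curve.

Evaluate F(2, 5, 3) term-by-term (mod 7).
  -3*X**2 ↦ -3·4·1·1 = -12
  X*Y ↦ 1·2·5·1 = 10
  3*X*Z ↦ 3·2·1·3 = 18
  2*Y**2 ↦ 2·1·25·1 = 50
  -2*Y*Z ↦ -2·1·5·3 = -30
  Z**2 ↦ 1·1·1·9 = 9
Sum: F(2, 5, 3) = (-12) + (10) + (18) + (50) + (-30) + (9) = 45.
Reducing mod 7: 45 ≡ 3 (mod 7).
Since F(a, b, c) ≡ 3 ≠ 0 (mod 7), P does NOT lie on the curve.


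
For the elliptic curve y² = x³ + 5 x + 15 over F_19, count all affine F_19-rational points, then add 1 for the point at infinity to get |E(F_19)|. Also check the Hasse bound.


Affine points = {(3, 0), (4, 2), (4, 17), (8, 4), (8, 15), (10, 1), (10, 18), (12, 6), (12, 13), (13, 4), (13, 15), (14, 6), (14, 13), (15, 8), (15, 11), (16, 7), (16, 12), (17, 4), (17, 15), (18, 3), (18, 16)}; affine count = 21; |E(F_19)| = 22.

Discriminant check: Δ ∝ 4a³ + 27b² = 4·5³ + 27·15² = 4·125 + 27·225 ≡ 1 (mod 19). Nonzero ⇒ E is nonsingular.
For each x ∈ F_19, compute rhs = x³ + 5·x + 15 mod 19, then count y ∈ F_19 with y² ≡ rhs.
  x = 0: rhs = 15, matching y values: none (0 points).
  x = 1: rhs = 2, matching y values: none (0 points).
  x = 2: rhs = 14, matching y values: none (0 points).
  x = 3: rhs = 0, matching y values: 0 (1 points).
  x = 4: rhs = 4, matching y values: 2, 17 (2 points).
  x = 5: rhs = 13, matching y values: none (0 points).
  x = 6: rhs = 14, matching y values: none (0 points).
  x = 7: rhs = 13, matching y values: none (0 points).
  x = 8: rhs = 16, matching y values: 4, 15 (2 points).
  x = 9: rhs = 10, matching y values: none (0 points).
  x = 10: rhs = 1, matching y values: 1, 18 (2 points).
  x = 11: rhs = 14, matching y values: none (0 points).
  x = 12: rhs = 17, matching y values: 6, 13 (2 points).
  x = 13: rhs = 16, matching y values: 4, 15 (2 points).
  x = 14: rhs = 17, matching y values: 6, 13 (2 points).
  x = 15: rhs = 7, matching y values: 8, 11 (2 points).
  x = 16: rhs = 11, matching y values: 7, 12 (2 points).
  x = 17: rhs = 16, matching y values: 4, 15 (2 points).
  x = 18: rhs = 9, matching y values: 3, 16 (2 points).
Total affine count: 21.
Full point count |E(F_19)| = 21 + 1 = 22.
Hasse bound: |22 − (19+1)| = |2| = 2 ≤ 2√19 ≈ 8.7178 ✓.


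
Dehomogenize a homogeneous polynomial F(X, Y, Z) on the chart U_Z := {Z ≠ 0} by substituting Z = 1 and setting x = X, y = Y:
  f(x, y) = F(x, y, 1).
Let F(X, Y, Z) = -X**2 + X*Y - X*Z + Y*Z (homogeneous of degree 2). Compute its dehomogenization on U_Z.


f(x, y) = -x**2 + x*y - x + y

On U_Z we set Z = 1. Each monomial c·X^i·Y^j·Z^k in F becomes c·x^i·y^j·1^k = c·x^i·y^j.
Substituting Z = 1: F(X, Y, 1) = -x**2 + x*y - x + y.
Note: deg(f) ≤ deg(F) = 2; strict inequality happens when F is divisible by Z (lost terms).


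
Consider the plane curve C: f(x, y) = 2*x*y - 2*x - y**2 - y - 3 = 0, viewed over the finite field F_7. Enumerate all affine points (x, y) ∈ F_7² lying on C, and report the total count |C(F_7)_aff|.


Affine F_7-points: {(1, 2), (1, 6), (2, 0), (2, 3), (5, 4), (5, 5)}; count = 6.

For each of the 49 pairs (x, y) ∈ F_7², evaluate f(x, y) mod 7. Record the zeros.
  x = 0: [0↦4, 1↦2, 2↦5, 3↦6, 4↦5, 5↦2, 6↦4]  zeros at y ∈ ∅
  x = 1: [0↦2, 1↦2, 2↦0, 3↦3, 4↦4, 5↦3, 6↦0]  zeros at y ∈ {2, 6}
  x = 2: [0↦0, 1↦2, 2↦2, 3↦0, 4↦3, 5↦4, 6↦3]  zeros at y ∈ {0, 3}
  x = 3: [0↦5, 1↦2, 2↦4, 3↦4, 4↦2, 5↦5, 6↦6]  zeros at y ∈ ∅
  x = 4: [0↦3, 1↦2, 2↦6, 3↦1, 4↦1, 5↦6, 6↦2]  zeros at y ∈ ∅
  x = 5: [0↦1, 1↦2, 2↦1, 3↦5, 4↦0, 5↦0, 6↦5]  zeros at y ∈ {4, 5}
  x = 6: [0↦6, 1↦2, 2↦3, 3↦2, 4↦6, 5↦1, 6↦1]  zeros at y ∈ ∅
Collecting zeros: affine points = {(1, 2), (1, 6), (2, 0), (2, 3), (5, 4), (5, 5)}.
Total count |C(F_7)_aff| = 6.


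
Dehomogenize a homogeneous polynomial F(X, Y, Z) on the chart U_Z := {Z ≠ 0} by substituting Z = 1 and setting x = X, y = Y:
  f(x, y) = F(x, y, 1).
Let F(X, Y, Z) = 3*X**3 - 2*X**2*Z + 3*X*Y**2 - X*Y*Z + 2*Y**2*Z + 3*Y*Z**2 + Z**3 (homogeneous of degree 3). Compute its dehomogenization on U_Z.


f(x, y) = 3*x**3 - 2*x**2 + 3*x*y**2 - x*y + 2*y**2 + 3*y + 1

On U_Z we set Z = 1. Each monomial c·X^i·Y^j·Z^k in F becomes c·x^i·y^j·1^k = c·x^i·y^j.
Substituting Z = 1: F(X, Y, 1) = 3*x**3 - 2*x**2 + 3*x*y**2 - x*y + 2*y**2 + 3*y + 1.
Note: deg(f) ≤ deg(F) = 3; strict inequality happens when F is divisible by Z (lost terms).


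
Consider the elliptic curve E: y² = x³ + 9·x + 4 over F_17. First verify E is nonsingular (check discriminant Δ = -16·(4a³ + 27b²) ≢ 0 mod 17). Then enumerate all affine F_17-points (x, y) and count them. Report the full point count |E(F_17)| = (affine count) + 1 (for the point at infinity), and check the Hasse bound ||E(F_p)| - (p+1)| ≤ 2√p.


Affine points = {(0, 2), (0, 15), (2, 8), (2, 9), (4, 6), (4, 11), (5, 2), (5, 15), (6, 6), (6, 11), (7, 6), (7, 11), (9, 7), (9, 10), (12, 2), (12, 15), (14, 1), (14, 16)}; affine count = 18; |E(F_17)| = 19.

Discriminant check: Δ ∝ 4a³ + 27b² = 4·9³ + 27·4² = 4·729 + 27·16 ≡ 16 (mod 17). Nonzero ⇒ E is nonsingular.
For each x ∈ F_17, compute rhs = x³ + 9·x + 4 mod 17, then count y ∈ F_17 with y² ≡ rhs.
  x = 0: rhs = 4, matching y values: 2, 15 (2 points).
  x = 1: rhs = 14, matching y values: none (0 points).
  x = 2: rhs = 13, matching y values: 8, 9 (2 points).
  x = 3: rhs = 7, matching y values: none (0 points).
  x = 4: rhs = 2, matching y values: 6, 11 (2 points).
  x = 5: rhs = 4, matching y values: 2, 15 (2 points).
  x = 6: rhs = 2, matching y values: 6, 11 (2 points).
  x = 7: rhs = 2, matching y values: 6, 11 (2 points).
  x = 8: rhs = 10, matching y values: none (0 points).
  x = 9: rhs = 15, matching y values: 7, 10 (2 points).
  x = 10: rhs = 6, matching y values: none (0 points).
  x = 11: rhs = 6, matching y values: none (0 points).
  x = 12: rhs = 4, matching y values: 2, 15 (2 points).
  x = 13: rhs = 6, matching y values: none (0 points).
  x = 14: rhs = 1, matching y values: 1, 16 (2 points).
  x = 15: rhs = 12, matching y values: none (0 points).
  x = 16: rhs = 11, matching y values: none (0 points).
Total affine count: 18.
Full point count |E(F_17)| = 18 + 1 = 19.
Hasse bound: |19 − (17+1)| = |1| = 1 ≤ 2√17 ≈ 8.2462 ✓.


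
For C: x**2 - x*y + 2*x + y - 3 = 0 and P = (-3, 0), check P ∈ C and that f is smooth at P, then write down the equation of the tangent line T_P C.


Tangent line at P: -4*x + 4*y - 12 = 0.

Step 1: f(-3, 0) = 0, so P lies on C.
Step 2: partial derivatives
  f_x(x, y) = 2*x - y + 2, f_y(x, y) = 1 - x.
  f_x(P) = -4, f_y(P) = 4 (gradient nonzero, so P is smooth).
Step 3: tangent line at P: -4·(x − -3) + 4·(y − 0) = 0.
Expanding: -4*x + 4*y - 12 = 0.


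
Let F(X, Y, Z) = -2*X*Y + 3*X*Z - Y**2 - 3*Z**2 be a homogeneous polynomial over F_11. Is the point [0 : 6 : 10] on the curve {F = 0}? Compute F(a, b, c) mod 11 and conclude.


F(0,6,10) ≡ 5 (mod 11); P is NOT on the curve.

Evaluate F(0, 6, 10) term-by-term (mod 11).
  -2*X*Y ↦ -2·0·6·1 = 0
  3*X*Z ↦ 3·0·1·10 = 0
  -Y**2 ↦ -1·1·36·1 = -36
  -3*Z**2 ↦ -3·1·1·100 = -300
Sum: F(0, 6, 10) = (0) + (0) + (-36) + (-300) = -336.
Reducing mod 11: -336 ≡ 5 (mod 11).
Since F(a, b, c) ≡ 5 ≠ 0 (mod 11), P does NOT lie on the curve.


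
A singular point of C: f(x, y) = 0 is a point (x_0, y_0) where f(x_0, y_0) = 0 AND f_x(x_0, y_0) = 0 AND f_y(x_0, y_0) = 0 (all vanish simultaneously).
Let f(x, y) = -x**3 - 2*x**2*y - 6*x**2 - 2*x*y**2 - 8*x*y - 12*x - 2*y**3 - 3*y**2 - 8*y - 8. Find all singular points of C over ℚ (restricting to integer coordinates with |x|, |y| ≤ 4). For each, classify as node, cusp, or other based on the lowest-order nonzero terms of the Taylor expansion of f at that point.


Singular points: {(-2, 0)}; classification: cusp.

Compute partial derivatives:
  f_x = -3*x**2 - 4*x*y - 12*x - 2*y**2 - 8*y - 12.
  f_y = -2*x**2 - 4*x*y - 8*x - 6*y**2 - 6*y - 8.
Scan x_0 ∈ {−4, ..., 4}. For each x_0, f_y(x_0, y) is a polynomial in y; find its integer roots y ∈ {−4, ..., 4}, then test f_x and f at those candidates.
  x = -4: f_y(-4, y) = -6*y**2 + 10*y - 8; no integer root y with |y| ≤ 4.
  x = -3: f_y(-3, y) = -6*y**2 + 6*y - 2; no integer root y with |y| ≤ 4.
  x = -2: f_y(-2, y) = -6*y**2 + 2*y; vanishes at y ∈ {0}. (-2, 0): f_x = 0, f = 0 — SINGULAR.
  x = -1: f_y(-1, y) = -6*y**2 - 2*y - 2; no integer root y with |y| ≤ 4.
  x = 0: f_y(0, y) = -6*y**2 - 6*y - 8; no integer root y with |y| ≤ 4.
  x = 1: f_y(1, y) = -6*y**2 - 10*y - 18; no integer root y with |y| ≤ 4.
  x = 2: f_y(2, y) = -6*y**2 - 14*y - 32; no integer root y with |y| ≤ 4.
  x = 3: f_y(3, y) = -6*y**2 - 18*y - 50; no integer root y with |y| ≤ 4.
  x = 4: f_y(4, y) = -6*y**2 - 22*y - 72; no integer root y with |y| ≤ 4.
Only singular point on the grid: (-2, 0).
Classify: substitute x = -2 + u, y = 0 + v and expand: f = -u**3 - 2*u**2*v - 2*u*v**2 - 2*v**3 + v**2.
No constant or linear terms (consistent with a singular point). Quadratic part: v**2. Cubic part: -u**3 - 2*u**2*v - 2*u*v**2 - 2*v**3.
The quadratic part v**2 is a perfect square, so there is a single (double) tangent line v = 0, i.e. y = 0. Restricting the cubic part to that line (v = 0) leaves -u**3 ≠ 0, so f is not divisible by v and the branch is v² ≈ u**3 to lowest order — this is a cusp.
Classification: cusp.


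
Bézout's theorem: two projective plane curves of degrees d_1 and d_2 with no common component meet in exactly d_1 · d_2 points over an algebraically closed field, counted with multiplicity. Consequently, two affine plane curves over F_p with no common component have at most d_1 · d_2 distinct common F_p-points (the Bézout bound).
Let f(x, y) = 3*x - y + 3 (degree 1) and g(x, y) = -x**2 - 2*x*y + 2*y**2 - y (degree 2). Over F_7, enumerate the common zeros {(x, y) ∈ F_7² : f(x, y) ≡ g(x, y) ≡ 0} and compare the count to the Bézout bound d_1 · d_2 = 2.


Common zeros: ∅; count = 0; Bézout bound = 2.

deg(f) = 1, deg(g) = 2, so Bézout bound = 2.
Scan x ∈ F_7. For each x, list the y ∈ F_7 with f(x, y) ≡ 0 and those with g(x, y) ≡ 0 (mod 7); the common zeros in that column are the intersection.
  x = 0: f ≡ 0 at y ∈ {3}; g ≡ 0 at y ∈ {0, 4}; common: ∅.
  x = 1: f ≡ 0 at y ∈ {6}; g ≡ 0 at y ∈ ∅; common: ∅.
  x = 2: f ≡ 0 at y ∈ {2}; g ≡ 0 at y ∈ {1, 5}; common: ∅.
  x = 3: f ≡ 0 at y ∈ {5}; g ≡ 0 at y ∈ {1, 6}; common: ∅.
  x = 4: f ≡ 0 at y ∈ {1}; g ≡ 0 at y ∈ ∅; common: ∅.
  x = 5: f ≡ 0 at y ∈ {4}; g ≡ 0 at y ∈ ∅; common: ∅.
  x = 6: f ≡ 0 at y ∈ {0}; g ≡ 0 at y ∈ {4, 6}; common: ∅.
Collecting: common zeros = ∅, so the count is 0.
Comparison with the Bézout bound: 0 ≤ 2 = deg(f)·deg(g), as expected for curves with no common component (the affine F_7-count falls short of the bound because intersections may lie at infinity, over extension fields, or carry multiplicity).
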